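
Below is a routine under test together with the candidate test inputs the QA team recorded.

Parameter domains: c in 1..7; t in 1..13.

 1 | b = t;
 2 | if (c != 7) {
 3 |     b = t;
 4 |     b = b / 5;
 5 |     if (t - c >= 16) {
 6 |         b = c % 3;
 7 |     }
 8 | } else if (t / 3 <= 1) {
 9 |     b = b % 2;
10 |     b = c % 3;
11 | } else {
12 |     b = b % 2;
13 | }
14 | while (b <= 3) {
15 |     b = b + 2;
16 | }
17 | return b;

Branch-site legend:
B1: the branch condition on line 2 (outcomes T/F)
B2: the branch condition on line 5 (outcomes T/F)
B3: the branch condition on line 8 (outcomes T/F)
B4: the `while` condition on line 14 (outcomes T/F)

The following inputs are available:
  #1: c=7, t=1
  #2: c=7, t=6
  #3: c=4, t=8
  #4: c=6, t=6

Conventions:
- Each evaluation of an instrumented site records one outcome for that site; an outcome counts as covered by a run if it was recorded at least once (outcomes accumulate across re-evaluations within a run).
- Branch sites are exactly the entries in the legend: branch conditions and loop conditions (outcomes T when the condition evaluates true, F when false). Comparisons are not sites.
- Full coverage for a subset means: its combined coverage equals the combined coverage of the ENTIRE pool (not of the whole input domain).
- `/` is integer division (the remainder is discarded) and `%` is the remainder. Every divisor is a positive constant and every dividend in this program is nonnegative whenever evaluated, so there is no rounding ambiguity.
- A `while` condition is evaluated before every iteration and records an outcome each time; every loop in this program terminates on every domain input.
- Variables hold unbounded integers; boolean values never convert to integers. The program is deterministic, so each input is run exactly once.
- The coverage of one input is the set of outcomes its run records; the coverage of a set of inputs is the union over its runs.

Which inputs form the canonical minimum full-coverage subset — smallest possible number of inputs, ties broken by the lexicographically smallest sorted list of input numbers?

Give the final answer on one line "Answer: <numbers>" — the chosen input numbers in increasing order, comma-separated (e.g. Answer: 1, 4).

input #1, c=7, t=1: outcomes B1=F, B3=T, B4=T, B4=F
input #2, c=7, t=6: outcomes B1=F, B3=F, B4=T, B4=F
input #3, c=4, t=8: outcomes B1=T, B2=F, B4=T, B4=F
input #4, c=6, t=6: outcomes B1=T, B2=F, B4=T, B4=F
union over all inputs: B1=T, B1=F, B2=F, B3=T, B3=F, B4=T, B4=F (7 outcomes)
checked all size-1 subsets: none covers 7 outcomes (max 4/7)
checked all size-2 subsets: none covers 7 outcomes (max 6/7)
inputs {1, 2, 3} (size 3) cover everything; no size-3 subset with a lexicographically smaller index list covers all 7

Answer: 1, 2, 3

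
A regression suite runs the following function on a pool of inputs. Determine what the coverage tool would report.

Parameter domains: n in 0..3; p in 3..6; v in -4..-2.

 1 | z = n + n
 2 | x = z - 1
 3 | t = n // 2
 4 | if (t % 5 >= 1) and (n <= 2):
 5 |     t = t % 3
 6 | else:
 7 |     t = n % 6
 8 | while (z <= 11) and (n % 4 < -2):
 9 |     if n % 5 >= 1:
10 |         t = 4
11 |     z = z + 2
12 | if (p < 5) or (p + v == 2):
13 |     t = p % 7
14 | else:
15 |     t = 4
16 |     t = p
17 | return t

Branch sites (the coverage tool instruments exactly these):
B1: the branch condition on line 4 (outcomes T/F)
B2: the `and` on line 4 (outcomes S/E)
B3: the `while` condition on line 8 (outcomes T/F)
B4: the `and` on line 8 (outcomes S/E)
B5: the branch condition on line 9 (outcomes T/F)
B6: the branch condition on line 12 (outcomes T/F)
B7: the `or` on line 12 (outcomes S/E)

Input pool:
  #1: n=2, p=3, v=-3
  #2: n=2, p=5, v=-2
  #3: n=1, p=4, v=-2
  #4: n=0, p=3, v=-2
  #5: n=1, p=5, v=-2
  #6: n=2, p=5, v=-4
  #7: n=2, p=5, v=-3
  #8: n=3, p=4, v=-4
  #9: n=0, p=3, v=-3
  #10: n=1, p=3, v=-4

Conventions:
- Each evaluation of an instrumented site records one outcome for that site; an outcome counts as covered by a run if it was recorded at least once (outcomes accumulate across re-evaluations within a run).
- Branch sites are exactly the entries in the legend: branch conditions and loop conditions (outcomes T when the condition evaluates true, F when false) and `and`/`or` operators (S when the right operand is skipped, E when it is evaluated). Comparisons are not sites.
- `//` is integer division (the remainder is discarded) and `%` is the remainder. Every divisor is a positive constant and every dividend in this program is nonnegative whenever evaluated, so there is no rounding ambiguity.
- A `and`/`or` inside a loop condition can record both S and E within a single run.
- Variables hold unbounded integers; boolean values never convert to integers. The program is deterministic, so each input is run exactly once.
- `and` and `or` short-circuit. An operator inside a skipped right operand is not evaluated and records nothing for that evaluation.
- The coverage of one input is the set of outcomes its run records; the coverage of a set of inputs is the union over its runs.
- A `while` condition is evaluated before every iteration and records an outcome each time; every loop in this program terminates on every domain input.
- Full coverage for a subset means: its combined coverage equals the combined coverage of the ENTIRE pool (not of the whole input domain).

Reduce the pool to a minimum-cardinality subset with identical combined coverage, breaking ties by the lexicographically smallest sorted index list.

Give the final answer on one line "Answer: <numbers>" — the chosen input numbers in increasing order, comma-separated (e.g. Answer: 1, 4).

input #1 (n=2, p=3, v=-3): covers B1=T, B2=E, B3=F, B4=E, B6=T, B7=S
input #2 (n=2, p=5, v=-2): covers B1=T, B2=E, B3=F, B4=E, B6=F, B7=E
input #3 (n=1, p=4, v=-2): covers B1=F, B2=S, B3=F, B4=E, B6=T, B7=S
input #4 (n=0, p=3, v=-2): covers B1=F, B2=S, B3=F, B4=E, B6=T, B7=S
input #5 (n=1, p=5, v=-2): covers B1=F, B2=S, B3=F, B4=E, B6=F, B7=E
input #6 (n=2, p=5, v=-4): covers B1=T, B2=E, B3=F, B4=E, B6=F, B7=E
input #7 (n=2, p=5, v=-3): covers B1=T, B2=E, B3=F, B4=E, B6=T, B7=E
input #8 (n=3, p=4, v=-4): covers B1=F, B2=E, B3=F, B4=E, B6=T, B7=S
input #9 (n=0, p=3, v=-3): covers B1=F, B2=S, B3=F, B4=E, B6=T, B7=S
input #10 (n=1, p=3, v=-4): covers B1=F, B2=S, B3=F, B4=E, B6=T, B7=S
the full pool covers 10 outcomes: B1=T, B1=F, B2=S, B2=E, B3=F, B4=E, B6=T, B6=F, B7=S, B7=E
checked all size-1 subsets: none covers 10 outcomes (max 6/10)
the canonical winner is {1, 5}: size 2, full 10-outcome coverage, earliest index list among size-2 covers

Answer: 1, 5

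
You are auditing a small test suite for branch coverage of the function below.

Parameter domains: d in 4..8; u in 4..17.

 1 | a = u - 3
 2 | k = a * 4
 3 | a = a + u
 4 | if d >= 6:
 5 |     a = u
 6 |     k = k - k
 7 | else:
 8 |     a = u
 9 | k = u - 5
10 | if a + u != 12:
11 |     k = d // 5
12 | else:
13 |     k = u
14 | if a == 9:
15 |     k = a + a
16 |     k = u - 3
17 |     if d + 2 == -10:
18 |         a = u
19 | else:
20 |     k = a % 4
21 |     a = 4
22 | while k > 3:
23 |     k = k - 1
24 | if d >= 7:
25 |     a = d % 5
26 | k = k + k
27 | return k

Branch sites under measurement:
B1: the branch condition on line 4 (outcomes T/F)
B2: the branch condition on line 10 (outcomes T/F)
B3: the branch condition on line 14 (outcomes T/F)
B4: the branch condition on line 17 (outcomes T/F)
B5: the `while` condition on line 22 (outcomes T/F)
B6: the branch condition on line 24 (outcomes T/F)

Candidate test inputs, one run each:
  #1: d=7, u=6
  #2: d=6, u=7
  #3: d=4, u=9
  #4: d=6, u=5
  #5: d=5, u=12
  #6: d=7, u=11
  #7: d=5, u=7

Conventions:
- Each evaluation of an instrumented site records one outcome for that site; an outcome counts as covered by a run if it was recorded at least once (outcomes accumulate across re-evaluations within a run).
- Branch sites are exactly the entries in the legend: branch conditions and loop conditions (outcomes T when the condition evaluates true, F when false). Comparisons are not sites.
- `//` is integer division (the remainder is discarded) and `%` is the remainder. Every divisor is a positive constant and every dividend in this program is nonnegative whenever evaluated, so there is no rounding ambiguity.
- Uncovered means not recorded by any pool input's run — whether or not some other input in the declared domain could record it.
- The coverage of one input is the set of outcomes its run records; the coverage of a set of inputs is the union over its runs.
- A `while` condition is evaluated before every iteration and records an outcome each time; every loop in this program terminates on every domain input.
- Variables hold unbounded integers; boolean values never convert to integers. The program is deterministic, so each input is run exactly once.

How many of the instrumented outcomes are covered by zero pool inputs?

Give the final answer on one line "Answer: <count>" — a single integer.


#1 (d=7, u=6) -> covered: B1=T, B2=F, B3=F, B5=F, B6=T
#2 (d=6, u=7) -> covered: B1=T, B2=T, B3=F, B5=F, B6=F
#3 (d=4, u=9) -> covered: B1=F, B2=T, B3=T, B4=F, B5=T, B5=F, B6=F
#4 (d=6, u=5) -> covered: B1=T, B2=T, B3=F, B5=F, B6=F
#5 (d=5, u=12) -> covered: B1=F, B2=T, B3=F, B5=F, B6=F
#6 (d=7, u=11) -> covered: B1=T, B2=T, B3=F, B5=F, B6=T
#7 (d=5, u=7) -> covered: B1=F, B2=T, B3=F, B5=F, B6=F
union over the pool: B1=T, B1=F, B2=T, B2=F, B3=T, B3=F, B4=F, B5=T, B5=F, B6=T, B6=F
uncovered (1 of 12): B4=T
Answer: 1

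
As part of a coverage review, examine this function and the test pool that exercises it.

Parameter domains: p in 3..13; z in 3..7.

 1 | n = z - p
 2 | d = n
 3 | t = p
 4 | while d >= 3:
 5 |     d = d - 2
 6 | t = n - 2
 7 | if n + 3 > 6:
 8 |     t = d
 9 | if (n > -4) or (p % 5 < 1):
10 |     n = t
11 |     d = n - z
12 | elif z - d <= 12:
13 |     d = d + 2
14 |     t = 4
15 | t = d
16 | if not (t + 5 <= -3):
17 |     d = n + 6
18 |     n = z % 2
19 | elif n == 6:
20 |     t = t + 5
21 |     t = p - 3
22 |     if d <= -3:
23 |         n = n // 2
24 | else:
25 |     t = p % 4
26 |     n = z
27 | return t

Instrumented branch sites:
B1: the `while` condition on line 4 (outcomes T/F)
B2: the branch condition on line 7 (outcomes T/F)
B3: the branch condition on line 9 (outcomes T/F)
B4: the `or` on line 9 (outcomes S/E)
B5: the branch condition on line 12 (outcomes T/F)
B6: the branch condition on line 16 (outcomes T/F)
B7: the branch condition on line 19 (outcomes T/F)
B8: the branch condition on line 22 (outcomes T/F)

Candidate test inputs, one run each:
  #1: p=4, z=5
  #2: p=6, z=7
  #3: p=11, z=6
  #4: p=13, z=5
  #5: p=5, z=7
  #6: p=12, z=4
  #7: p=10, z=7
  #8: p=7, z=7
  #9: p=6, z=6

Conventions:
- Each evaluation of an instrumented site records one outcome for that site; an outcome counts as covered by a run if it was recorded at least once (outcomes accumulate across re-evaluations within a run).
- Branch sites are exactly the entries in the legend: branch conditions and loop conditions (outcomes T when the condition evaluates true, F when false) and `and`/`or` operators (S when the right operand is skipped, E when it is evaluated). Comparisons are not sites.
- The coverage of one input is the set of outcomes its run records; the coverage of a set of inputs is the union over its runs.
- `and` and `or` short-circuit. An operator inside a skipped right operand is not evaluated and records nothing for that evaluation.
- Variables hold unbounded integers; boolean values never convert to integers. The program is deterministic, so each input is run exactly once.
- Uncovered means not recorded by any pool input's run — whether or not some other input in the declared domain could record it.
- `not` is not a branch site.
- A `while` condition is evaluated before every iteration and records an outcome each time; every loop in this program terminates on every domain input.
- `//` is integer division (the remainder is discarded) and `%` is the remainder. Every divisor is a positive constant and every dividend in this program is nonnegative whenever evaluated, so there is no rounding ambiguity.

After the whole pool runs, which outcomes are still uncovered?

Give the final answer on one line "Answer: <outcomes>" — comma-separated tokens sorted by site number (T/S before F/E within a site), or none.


#1 (p=4, z=5) -> B1->F, B2->F, B4->S, B3->T, B6->T; covered: B1=F, B2=F, B3=T, B4=S, B6=T
#2 (p=6, z=7) -> B1->F, B2->F, B4->S, B3->T, B6->F, B7->F; covered: B1=F, B2=F, B3=T, B4=S, B6=F, B7=F
#3 (p=11, z=6) -> B1->F, B2->F, B4->E, B3->F, B5->T, B6->T; covered: B1=F, B2=F, B3=F, B4=E, B5=T, B6=T
#4 (p=13, z=5) -> B1->F, B2->F, B4->E, B3->F, B5->F, B6->F, B7->F; covered: B1=F, B2=F, B3=F, B4=E, B5=F, B6=F, B7=F
#5 (p=5, z=7) -> B1->F, B2->F, B4->S, B3->T, B6->T; covered: B1=F, B2=F, B3=T, B4=S, B6=T
#6 (p=12, z=4) -> B1->F, B2->F, B4->E, B3->F, B5->T, B6->T; covered: B1=F, B2=F, B3=F, B4=E, B5=T, B6=T
#7 (p=10, z=7) -> B1->F, B2->F, B4->S, B3->T, B6->F, B7->F; covered: B1=F, B2=F, B3=T, B4=S, B6=F, B7=F
#8 (p=7, z=7) -> B1->F, B2->F, B4->S, B3->T, B6->F, B7->F; covered: B1=F, B2=F, B3=T, B4=S, B6=F, B7=F
#9 (p=6, z=6) -> B1->F, B2->F, B4->S, B3->T, B6->F, B7->F; covered: B1=F, B2=F, B3=T, B4=S, B6=F, B7=F
union over the pool: B1=F, B2=F, B3=T, B3=F, B4=S, B4=E, B5=T, B5=F, B6=T, B6=F, B7=F
uncovered (5 of 16): B1=T, B2=T, B7=T, B8=T, B8=F
Answer: B1=T, B2=T, B7=T, B8=T, B8=F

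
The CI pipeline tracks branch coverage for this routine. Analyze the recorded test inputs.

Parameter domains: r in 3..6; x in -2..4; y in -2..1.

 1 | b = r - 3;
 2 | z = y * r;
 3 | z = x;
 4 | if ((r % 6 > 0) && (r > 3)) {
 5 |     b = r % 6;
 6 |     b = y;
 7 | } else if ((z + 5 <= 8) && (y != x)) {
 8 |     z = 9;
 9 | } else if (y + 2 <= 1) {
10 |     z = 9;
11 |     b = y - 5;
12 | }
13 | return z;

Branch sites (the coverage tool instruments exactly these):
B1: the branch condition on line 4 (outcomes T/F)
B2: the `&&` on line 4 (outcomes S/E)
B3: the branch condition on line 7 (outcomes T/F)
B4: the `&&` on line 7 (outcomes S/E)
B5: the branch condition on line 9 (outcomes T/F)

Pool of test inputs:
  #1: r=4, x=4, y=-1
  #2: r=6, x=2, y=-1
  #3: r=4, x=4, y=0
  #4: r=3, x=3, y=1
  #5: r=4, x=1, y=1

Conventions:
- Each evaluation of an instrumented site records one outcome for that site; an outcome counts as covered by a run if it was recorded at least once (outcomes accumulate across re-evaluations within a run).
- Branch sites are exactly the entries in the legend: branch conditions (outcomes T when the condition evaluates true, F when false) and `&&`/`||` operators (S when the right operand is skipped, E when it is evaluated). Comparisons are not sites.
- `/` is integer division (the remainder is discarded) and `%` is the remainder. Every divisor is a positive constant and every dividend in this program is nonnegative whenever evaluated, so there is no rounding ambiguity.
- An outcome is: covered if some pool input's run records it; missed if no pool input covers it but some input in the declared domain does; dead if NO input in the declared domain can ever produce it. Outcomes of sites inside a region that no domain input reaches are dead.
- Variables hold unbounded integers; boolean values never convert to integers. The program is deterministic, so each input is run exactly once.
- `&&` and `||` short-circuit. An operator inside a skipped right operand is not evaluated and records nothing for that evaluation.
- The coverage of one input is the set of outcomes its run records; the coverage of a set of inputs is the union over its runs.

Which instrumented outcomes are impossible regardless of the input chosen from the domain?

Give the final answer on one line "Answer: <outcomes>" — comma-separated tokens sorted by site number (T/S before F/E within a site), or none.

exhaustive pass over the 112-input domain:
  reachable outcomes have witnesses, e.g. B1=T (e.g. r=4, x=-2, y=-2), B1=F (e.g. r=3, x=-2, y=-2), B2=S (e.g. r=6, x=-2, y=-2), B2=E (e.g. r=3, x=-2, y=-2)

Answer: none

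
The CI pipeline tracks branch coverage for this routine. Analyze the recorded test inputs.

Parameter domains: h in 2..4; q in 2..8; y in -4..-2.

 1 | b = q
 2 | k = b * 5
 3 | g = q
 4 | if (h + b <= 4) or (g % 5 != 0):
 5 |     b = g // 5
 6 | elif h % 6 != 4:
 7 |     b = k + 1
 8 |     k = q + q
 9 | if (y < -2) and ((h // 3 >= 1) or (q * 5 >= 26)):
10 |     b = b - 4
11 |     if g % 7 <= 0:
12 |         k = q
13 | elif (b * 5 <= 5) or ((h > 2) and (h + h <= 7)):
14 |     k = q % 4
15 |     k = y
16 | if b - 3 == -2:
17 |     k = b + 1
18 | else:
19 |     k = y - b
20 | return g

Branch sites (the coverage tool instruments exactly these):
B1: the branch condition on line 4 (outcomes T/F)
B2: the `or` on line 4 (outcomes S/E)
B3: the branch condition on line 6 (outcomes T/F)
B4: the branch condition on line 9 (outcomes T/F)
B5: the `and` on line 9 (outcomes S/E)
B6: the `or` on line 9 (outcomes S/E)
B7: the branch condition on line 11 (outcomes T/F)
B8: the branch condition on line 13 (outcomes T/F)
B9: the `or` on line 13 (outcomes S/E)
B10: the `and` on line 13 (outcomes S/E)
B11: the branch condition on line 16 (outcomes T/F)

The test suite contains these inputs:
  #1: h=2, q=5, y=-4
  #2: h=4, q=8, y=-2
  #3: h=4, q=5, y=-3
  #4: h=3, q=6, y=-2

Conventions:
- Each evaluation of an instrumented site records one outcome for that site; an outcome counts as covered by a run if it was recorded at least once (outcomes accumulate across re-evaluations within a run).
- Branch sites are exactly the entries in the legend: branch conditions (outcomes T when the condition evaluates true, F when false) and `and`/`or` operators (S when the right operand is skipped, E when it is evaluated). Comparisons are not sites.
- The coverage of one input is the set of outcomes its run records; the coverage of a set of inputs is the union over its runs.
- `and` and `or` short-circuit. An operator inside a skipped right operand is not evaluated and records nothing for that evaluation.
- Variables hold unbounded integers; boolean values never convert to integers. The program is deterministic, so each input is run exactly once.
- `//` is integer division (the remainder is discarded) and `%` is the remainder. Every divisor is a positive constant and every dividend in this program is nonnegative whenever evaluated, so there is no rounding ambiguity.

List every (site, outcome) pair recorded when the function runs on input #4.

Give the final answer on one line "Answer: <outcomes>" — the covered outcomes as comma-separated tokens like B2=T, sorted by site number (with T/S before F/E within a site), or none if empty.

Running input #4 (h=3, q=6, y=-2), event by event:
  B2->E, B1->T, B5->S, B4->F, B9->S, B8->T, B11->T
collecting distinct outcomes: B1=T, B2=E, B4=F, B5=S, B8=T, B9=S, B11=T

Answer: B1=T, B2=E, B4=F, B5=S, B8=T, B9=S, B11=T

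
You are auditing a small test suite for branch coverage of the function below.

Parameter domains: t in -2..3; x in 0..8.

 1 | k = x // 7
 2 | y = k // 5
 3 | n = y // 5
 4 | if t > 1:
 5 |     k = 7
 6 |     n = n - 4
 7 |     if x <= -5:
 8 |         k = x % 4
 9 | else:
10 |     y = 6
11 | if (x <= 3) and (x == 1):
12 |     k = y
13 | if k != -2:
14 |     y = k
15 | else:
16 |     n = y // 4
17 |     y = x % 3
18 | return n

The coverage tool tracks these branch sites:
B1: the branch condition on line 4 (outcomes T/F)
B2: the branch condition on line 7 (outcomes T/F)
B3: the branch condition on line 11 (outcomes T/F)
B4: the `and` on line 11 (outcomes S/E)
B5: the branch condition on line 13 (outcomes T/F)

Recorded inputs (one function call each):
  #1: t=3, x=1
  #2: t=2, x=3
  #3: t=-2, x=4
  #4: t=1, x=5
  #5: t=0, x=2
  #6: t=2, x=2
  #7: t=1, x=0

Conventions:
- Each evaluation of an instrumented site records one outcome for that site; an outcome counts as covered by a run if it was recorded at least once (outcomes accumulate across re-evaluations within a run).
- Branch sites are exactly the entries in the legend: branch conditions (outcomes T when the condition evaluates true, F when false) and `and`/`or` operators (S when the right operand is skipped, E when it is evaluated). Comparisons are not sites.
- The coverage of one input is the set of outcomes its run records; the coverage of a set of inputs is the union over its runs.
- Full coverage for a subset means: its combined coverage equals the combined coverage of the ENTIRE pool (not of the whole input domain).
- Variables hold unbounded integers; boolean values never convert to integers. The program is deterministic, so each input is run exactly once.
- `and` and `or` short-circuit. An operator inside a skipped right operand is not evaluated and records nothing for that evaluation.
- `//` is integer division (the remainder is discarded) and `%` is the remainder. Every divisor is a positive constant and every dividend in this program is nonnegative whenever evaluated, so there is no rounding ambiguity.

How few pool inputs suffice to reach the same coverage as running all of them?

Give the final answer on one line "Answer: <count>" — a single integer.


test 1 (t=3, x=1) fires B1->T, B2->F, B4->E, B3->T, B5->T; hits B1=T, B2=F, B3=T, B4=E, B5=T
test 2 (t=2, x=3) fires B1->T, B2->F, B4->E, B3->F, B5->T; hits B1=T, B2=F, B3=F, B4=E, B5=T
test 3 (t=-2, x=4) fires B1->F, B4->S, B3->F, B5->T; hits B1=F, B3=F, B4=S, B5=T
test 4 (t=1, x=5) fires B1->F, B4->S, B3->F, B5->T; hits B1=F, B3=F, B4=S, B5=T
test 5 (t=0, x=2) fires B1->F, B4->E, B3->F, B5->T; hits B1=F, B3=F, B4=E, B5=T
test 6 (t=2, x=2) fires B1->T, B2->F, B4->E, B3->F, B5->T; hits B1=T, B2=F, B3=F, B4=E, B5=T
test 7 (t=1, x=0) fires B1->F, B4->E, B3->F, B5->T; hits B1=F, B3=F, B4=E, B5=T
the full pool covers 8 outcomes: B1=T, B1=F, B2=F, B3=T, B3=F, B4=S, B4=E, B5=T
size 1 is not enough: best union over all size-1 subsets is 5/8
at size 2, {1, 3} reaches all 8 outcomes; every lexicographically earlier size-2 subset fails
Answer: 2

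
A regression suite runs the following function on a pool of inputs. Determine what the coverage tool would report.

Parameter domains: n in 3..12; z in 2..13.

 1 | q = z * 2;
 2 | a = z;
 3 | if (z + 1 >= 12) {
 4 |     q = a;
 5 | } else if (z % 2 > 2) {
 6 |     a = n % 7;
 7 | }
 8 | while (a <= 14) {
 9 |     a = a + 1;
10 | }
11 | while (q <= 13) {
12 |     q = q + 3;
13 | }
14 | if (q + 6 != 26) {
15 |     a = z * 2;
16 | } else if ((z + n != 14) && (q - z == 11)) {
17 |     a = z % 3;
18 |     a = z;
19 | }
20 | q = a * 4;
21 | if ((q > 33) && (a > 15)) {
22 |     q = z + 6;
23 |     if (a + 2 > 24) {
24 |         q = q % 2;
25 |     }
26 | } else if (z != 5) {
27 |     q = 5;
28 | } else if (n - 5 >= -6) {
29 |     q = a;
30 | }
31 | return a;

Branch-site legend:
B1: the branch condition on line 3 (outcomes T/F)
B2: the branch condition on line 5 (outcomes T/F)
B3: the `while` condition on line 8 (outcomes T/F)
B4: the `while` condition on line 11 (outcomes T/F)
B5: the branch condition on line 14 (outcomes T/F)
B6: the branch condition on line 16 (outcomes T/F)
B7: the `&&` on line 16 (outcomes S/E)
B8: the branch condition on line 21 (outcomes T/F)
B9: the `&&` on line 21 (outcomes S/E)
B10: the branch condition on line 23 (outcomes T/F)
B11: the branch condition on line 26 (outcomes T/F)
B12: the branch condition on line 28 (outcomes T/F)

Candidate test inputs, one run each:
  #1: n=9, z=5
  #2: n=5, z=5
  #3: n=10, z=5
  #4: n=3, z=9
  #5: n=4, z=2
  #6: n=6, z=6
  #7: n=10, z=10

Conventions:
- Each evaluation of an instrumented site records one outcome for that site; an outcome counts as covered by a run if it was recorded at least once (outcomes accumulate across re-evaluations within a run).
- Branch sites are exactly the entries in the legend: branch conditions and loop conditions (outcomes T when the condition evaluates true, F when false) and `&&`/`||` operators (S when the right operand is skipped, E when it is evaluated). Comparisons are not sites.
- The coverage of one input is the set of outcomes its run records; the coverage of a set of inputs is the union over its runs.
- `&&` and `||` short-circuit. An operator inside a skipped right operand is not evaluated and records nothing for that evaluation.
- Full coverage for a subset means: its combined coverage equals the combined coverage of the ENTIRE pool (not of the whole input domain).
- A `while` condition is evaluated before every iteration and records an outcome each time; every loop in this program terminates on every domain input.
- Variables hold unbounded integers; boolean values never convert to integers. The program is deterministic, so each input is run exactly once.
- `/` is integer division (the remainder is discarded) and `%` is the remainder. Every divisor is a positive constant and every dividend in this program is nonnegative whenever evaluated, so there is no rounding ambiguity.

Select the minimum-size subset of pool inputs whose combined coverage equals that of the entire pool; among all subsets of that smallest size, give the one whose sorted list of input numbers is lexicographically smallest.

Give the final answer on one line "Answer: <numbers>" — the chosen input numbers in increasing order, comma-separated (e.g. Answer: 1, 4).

input #1 (n=9, z=5): covers B1=F, B2=F, B3=T, B3=F, B4=T, B4=F, B5=T, B8=F, B9=E, B11=F, B12=T
input #2 (n=5, z=5): covers B1=F, B2=F, B3=T, B3=F, B4=T, B4=F, B5=T, B8=F, B9=E, B11=F, B12=T
input #3 (n=10, z=5): covers B1=F, B2=F, B3=T, B3=F, B4=T, B4=F, B5=T, B8=F, B9=E, B11=F, B12=T
input #4 (n=3, z=9): covers B1=F, B2=F, B3=T, B3=F, B4=F, B5=T, B8=T, B9=E, B10=F
input #5 (n=4, z=2): covers B1=F, B2=F, B3=T, B3=F, B4=T, B4=F, B5=T, B8=F, B9=S, B11=T
input #6 (n=6, z=6): covers B1=F, B2=F, B3=T, B3=F, B4=T, B4=F, B5=T, B8=F, B9=E, B11=T
input #7 (n=10, z=10): covers B1=F, B2=F, B3=T, B3=F, B4=F, B5=F, B6=F, B7=E, B8=F, B9=E, B11=T
union over all inputs: B1=F, B2=F, B3=T, B3=F, B4=T, B4=F, B5=T, B5=F, B6=F, B7=E, B8=T, B8=F, B9=S, B9=E, B10=F, B11=T, B11=F, B12=T (18 outcomes)
size 1 is not enough: best union over all size-1 subsets is 11/18
size 2 is not enough: best union over all size-2 subsets is 15/18
size 3 is not enough: best union over all size-3 subsets is 17/18
at size 4, {1, 4, 5, 7} reaches all 18 outcomes; every lexicographically earlier size-4 subset fails

Answer: 1, 4, 5, 7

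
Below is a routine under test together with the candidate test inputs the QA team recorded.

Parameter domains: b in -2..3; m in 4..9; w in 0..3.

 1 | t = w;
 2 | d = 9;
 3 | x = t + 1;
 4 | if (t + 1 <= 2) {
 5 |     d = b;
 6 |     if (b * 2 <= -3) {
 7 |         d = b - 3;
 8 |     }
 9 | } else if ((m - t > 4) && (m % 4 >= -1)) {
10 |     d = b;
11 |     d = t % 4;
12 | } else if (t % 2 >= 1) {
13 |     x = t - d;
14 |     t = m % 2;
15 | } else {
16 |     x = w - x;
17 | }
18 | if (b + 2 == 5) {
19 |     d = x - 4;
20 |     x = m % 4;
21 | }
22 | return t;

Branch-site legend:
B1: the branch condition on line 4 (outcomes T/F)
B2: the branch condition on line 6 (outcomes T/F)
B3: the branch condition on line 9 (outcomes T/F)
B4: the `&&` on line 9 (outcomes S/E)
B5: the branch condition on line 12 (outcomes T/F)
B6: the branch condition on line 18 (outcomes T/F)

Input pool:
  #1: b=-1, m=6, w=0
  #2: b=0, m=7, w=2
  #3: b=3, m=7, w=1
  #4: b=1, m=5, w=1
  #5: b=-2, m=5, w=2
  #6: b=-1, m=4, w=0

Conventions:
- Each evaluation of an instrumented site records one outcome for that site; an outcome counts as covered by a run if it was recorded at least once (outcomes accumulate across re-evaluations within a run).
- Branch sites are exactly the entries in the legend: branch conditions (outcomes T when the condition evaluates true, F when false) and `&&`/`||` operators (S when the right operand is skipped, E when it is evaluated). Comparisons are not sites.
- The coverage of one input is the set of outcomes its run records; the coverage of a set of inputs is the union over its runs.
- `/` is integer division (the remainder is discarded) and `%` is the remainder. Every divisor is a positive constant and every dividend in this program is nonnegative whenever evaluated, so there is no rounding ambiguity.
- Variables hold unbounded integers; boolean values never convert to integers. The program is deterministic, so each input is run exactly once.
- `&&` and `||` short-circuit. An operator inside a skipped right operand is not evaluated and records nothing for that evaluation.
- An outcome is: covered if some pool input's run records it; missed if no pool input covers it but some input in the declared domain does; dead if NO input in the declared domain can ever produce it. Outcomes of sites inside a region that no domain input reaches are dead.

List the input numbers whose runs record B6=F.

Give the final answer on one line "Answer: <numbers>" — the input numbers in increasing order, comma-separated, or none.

input #1 (b=-1, m=6, w=0): records B6=F
input #2 (b=0, m=7, w=2): records B6=F
input #3 (b=3, m=7, w=1): does not record B6=F
input #4 (b=1, m=5, w=1): records B6=F
input #5 (b=-2, m=5, w=2): records B6=F
input #6 (b=-1, m=4, w=0): records B6=F

Answer: 1, 2, 4, 5, 6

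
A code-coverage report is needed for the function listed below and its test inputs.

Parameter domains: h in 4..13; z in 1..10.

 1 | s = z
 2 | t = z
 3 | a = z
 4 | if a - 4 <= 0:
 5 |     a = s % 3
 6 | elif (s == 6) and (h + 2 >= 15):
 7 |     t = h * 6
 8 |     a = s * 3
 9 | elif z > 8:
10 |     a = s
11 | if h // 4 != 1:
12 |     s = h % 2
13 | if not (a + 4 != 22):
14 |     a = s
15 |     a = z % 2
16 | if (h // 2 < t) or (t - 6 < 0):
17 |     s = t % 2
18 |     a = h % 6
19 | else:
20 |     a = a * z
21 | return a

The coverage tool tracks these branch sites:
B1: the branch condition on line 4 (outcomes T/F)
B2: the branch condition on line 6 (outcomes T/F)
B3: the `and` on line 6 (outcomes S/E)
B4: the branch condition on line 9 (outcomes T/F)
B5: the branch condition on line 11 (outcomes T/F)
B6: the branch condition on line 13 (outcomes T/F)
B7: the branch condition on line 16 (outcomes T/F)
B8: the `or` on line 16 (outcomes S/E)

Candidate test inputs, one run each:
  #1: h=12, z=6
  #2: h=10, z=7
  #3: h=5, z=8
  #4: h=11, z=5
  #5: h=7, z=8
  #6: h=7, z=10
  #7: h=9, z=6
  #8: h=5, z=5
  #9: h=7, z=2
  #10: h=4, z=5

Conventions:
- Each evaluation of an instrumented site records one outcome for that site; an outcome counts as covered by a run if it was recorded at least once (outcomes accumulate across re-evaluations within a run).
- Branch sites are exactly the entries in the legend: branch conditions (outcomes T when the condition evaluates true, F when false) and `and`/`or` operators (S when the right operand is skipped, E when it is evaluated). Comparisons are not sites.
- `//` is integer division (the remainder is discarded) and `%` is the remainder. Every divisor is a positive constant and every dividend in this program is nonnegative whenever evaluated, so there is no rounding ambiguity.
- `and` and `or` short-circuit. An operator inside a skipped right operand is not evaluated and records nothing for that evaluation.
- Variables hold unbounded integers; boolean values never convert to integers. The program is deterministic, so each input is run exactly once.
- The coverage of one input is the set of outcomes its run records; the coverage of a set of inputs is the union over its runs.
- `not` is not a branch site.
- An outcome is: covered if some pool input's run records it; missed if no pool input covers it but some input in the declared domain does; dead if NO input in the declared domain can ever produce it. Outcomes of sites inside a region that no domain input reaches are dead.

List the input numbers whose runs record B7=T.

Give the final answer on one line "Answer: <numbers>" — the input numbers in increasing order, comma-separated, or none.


input #1 (h=12, z=6): misses B7=T
input #2 (h=10, z=7): covers B7=T
input #3 (h=5, z=8): covers B7=T
input #4 (h=11, z=5): covers B7=T
input #5 (h=7, z=8): covers B7=T
input #6 (h=7, z=10): covers B7=T
input #7 (h=9, z=6): covers B7=T
input #8 (h=5, z=5): covers B7=T
input #9 (h=7, z=2): covers B7=T
input #10 (h=4, z=5): covers B7=T
Answer: 2, 3, 4, 5, 6, 7, 8, 9, 10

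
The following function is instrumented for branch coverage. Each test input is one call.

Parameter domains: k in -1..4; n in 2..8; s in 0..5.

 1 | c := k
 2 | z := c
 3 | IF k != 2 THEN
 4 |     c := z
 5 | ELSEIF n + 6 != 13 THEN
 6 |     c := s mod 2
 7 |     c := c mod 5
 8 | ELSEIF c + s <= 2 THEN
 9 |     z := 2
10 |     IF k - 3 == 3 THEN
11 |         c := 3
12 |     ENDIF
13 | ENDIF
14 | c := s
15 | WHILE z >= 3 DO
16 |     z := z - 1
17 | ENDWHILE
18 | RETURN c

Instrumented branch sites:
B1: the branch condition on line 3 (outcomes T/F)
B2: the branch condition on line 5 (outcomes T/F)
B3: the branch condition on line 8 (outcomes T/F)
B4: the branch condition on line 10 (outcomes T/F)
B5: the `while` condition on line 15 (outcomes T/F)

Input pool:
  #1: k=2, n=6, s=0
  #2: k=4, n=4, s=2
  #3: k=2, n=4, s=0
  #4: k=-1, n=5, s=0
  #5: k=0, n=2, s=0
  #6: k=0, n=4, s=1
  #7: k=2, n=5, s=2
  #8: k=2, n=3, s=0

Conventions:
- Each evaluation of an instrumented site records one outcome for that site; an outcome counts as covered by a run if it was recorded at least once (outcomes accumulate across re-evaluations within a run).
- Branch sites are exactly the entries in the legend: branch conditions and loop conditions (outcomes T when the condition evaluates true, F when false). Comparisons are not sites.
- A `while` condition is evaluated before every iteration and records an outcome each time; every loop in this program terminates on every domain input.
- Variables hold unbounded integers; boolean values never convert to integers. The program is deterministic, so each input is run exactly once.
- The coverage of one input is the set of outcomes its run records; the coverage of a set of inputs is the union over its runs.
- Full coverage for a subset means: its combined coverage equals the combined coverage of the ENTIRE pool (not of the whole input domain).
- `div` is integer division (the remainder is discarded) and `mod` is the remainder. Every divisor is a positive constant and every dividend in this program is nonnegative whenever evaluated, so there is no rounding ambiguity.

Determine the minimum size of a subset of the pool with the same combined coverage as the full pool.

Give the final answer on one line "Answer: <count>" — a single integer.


test 1 (k=2, n=6, s=0) hits B1=F, B2=T, B5=F
test 2 (k=4, n=4, s=2) hits B1=T, B5=T, B5=F
test 3 (k=2, n=4, s=0) hits B1=F, B2=T, B5=F
test 4 (k=-1, n=5, s=0) hits B1=T, B5=F
test 5 (k=0, n=2, s=0) hits B1=T, B5=F
test 6 (k=0, n=4, s=1) hits B1=T, B5=F
test 7 (k=2, n=5, s=2) hits B1=F, B2=T, B5=F
test 8 (k=2, n=3, s=0) hits B1=F, B2=T, B5=F
the full pool covers 5 outcomes: B1=T, B1=F, B2=T, B5=T, B5=F
size 1 is not enough: best union over all size-1 subsets is 3/5
the canonical winner is {1, 2}: size 2, full 5-outcome coverage, earliest index list among size-2 covers
Answer: 2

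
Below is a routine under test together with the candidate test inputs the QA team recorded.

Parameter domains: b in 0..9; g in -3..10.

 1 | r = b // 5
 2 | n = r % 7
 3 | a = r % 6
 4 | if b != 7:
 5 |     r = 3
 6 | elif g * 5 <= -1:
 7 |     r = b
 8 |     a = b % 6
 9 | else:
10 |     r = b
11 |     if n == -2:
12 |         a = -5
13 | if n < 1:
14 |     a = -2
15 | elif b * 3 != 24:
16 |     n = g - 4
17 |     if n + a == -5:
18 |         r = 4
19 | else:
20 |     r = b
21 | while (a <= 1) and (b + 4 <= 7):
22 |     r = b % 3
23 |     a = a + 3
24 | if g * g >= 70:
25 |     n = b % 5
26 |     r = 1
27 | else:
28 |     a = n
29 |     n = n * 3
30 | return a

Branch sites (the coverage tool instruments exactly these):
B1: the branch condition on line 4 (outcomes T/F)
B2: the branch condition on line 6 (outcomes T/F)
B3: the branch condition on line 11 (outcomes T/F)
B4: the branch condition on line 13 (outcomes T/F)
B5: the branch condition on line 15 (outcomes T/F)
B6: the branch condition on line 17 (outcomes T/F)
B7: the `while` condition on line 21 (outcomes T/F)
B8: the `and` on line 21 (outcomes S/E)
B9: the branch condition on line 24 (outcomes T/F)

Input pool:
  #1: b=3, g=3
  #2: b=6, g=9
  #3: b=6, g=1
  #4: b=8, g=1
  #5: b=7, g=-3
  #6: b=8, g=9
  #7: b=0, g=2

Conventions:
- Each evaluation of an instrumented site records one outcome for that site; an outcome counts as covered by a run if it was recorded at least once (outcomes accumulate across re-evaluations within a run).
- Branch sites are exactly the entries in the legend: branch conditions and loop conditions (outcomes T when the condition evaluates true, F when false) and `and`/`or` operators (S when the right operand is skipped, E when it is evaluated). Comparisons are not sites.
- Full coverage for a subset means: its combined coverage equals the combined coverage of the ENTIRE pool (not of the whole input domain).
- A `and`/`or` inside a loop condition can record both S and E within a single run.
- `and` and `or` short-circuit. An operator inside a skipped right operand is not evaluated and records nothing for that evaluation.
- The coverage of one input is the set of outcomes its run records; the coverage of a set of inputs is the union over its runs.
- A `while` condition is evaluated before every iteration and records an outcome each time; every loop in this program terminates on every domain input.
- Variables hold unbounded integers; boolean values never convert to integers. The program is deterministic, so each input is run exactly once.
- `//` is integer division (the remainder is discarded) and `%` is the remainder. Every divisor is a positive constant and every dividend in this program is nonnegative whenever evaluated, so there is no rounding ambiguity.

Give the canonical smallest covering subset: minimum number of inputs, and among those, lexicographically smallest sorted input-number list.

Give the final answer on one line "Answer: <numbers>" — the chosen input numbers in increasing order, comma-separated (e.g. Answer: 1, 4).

#1 (b=3, g=3) -> covered: B1=T, B4=T, B7=T, B7=F, B8=S, B8=E, B9=F
#2 (b=6, g=9) -> covered: B1=T, B4=F, B5=T, B6=F, B7=F, B8=E, B9=T
#3 (b=6, g=1) -> covered: B1=T, B4=F, B5=T, B6=F, B7=F, B8=E, B9=F
#4 (b=8, g=1) -> covered: B1=T, B4=F, B5=F, B7=F, B8=E, B9=F
#5 (b=7, g=-3) -> covered: B1=F, B2=T, B4=F, B5=T, B6=F, B7=F, B8=E, B9=F
#6 (b=8, g=9) -> covered: B1=T, B4=F, B5=F, B7=F, B8=E, B9=T
#7 (b=0, g=2) -> covered: B1=T, B4=T, B7=T, B7=F, B8=S, B8=E, B9=F
pool-wide coverage (14 outcomes): B1=T, B1=F, B2=T, B4=T, B4=F, B5=T, B5=F, B6=F, B7=T, B7=F, B8=S, B8=E, B9=T, B9=F
size 1 is not enough: best union over all size-1 subsets is 8/14
size 2 is not enough: best union over all size-2 subsets is 12/14
inputs {1, 5, 6} (size 3) cover everything; no size-3 subset with a lexicographically smaller index list covers all 14

Answer: 1, 5, 6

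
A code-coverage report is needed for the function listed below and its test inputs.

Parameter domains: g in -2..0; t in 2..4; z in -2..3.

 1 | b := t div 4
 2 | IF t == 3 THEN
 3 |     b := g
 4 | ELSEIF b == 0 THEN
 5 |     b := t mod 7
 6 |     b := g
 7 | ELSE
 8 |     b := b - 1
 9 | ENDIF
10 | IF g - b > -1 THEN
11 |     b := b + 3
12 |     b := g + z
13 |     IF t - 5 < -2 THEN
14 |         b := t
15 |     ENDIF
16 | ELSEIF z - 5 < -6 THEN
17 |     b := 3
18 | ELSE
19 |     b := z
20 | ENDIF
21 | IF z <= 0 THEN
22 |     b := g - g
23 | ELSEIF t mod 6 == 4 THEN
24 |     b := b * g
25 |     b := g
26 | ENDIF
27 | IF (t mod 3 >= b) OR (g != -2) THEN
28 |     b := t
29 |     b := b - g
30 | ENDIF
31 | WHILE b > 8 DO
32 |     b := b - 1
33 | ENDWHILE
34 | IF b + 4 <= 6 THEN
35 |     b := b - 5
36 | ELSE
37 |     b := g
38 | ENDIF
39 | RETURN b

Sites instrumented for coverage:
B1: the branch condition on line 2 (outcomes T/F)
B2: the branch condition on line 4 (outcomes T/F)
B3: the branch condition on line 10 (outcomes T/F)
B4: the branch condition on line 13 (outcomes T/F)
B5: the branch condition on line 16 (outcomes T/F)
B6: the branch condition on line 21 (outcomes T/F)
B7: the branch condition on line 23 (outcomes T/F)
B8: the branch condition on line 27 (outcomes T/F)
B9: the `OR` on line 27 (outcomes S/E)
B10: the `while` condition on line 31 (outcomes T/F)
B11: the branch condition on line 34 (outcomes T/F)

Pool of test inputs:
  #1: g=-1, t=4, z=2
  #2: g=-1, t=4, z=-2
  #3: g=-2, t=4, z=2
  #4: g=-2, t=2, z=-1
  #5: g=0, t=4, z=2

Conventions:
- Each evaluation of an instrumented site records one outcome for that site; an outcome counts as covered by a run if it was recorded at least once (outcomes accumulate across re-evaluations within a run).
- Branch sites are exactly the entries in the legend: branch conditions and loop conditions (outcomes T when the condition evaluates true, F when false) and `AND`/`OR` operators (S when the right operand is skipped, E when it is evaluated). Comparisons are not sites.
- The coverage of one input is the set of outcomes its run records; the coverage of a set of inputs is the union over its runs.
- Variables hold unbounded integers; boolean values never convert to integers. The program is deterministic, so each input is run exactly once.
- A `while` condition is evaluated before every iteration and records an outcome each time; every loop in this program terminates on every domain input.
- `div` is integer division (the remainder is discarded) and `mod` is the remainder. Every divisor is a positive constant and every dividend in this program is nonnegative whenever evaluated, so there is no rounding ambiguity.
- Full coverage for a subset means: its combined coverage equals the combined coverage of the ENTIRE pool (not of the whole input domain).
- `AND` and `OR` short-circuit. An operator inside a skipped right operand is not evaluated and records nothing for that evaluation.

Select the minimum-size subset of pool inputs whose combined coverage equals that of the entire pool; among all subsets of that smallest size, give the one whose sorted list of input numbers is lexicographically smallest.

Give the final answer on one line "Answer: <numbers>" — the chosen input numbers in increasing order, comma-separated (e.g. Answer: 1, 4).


test 1 (g=-1, t=4, z=2) fires B1->F, B2->F, B3->F, B5->F, B6->F, B7->T, B9->S, B8->T, B10->F, B11->F; hits B1=F, B2=F, B3=F, B5=F, B6=F, B7=T, B8=T, B9=S, B10=F, B11=F
test 2 (g=-1, t=4, z=-2) fires B1->F, B2->F, B3->F, B5->T, B6->T, B9->S, B8->T, B10->F, B11->F; hits B1=F, B2=F, B3=F, B5=T, B6=T, B8=T, B9=S, B10=F, B11=F
test 3 (g=-2, t=4, z=2) fires B1->F, B2->F, B3->F, B5->F, B6->F, B7->T, B9->S, B8->T, B10->F, B11->F; hits B1=F, B2=F, B3=F, B5=F, B6=F, B7=T, B8=T, B9=S, B10=F, B11=F
test 4 (g=-2, t=2, z=-1) fires B1->F, B2->T, B3->T, B4->T, B6->T, B9->S, B8->T, B10->F, B11->F; hits B1=F, B2=T, B3=T, B4=T, B6=T, B8=T, B9=S, B10=F, B11=F
test 5 (g=0, t=4, z=2) fires B1->F, B2->F, B3->T, B4->F, B6->F, B7->T, B9->S, B8->T, B10->F, B11->F; hits B1=F, B2=F, B3=T, B4=F, B6=F, B7=T, B8=T, B9=S, B10=F, B11=F
pool-wide coverage (16 outcomes): B1=F, B2=T, B2=F, B3=T, B3=F, B4=T, B4=F, B5=T, B5=F, B6=T, B6=F, B7=T, B8=T, B9=S, B10=F, B11=F
no size-1 subset reaches all 16 outcomes (best union: 10/16)
no size-2 subset reaches all 16 outcomes (best union: 14/16)
no size-3 subset reaches all 16 outcomes (best union: 15/16)
size 4: inputs {1, 2, 4, 5} cover all 16 outcomes, and no lexicographically smaller subset of this size does
Answer: 1, 2, 4, 5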